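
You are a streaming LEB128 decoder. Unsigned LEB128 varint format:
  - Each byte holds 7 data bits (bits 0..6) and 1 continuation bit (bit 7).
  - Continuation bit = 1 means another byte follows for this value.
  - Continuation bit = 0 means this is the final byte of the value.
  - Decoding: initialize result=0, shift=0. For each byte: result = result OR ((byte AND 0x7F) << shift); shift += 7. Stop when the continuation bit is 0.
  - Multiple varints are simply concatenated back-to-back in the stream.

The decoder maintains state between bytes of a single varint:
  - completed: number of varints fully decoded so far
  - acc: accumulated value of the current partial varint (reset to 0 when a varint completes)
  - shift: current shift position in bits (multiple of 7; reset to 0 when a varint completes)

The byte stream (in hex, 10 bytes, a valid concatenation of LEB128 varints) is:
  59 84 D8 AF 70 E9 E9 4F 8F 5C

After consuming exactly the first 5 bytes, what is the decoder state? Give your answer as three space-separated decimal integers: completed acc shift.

byte[0]=0x59 cont=0 payload=0x59: varint #1 complete (value=89); reset -> completed=1 acc=0 shift=0
byte[1]=0x84 cont=1 payload=0x04: acc |= 4<<0 -> completed=1 acc=4 shift=7
byte[2]=0xD8 cont=1 payload=0x58: acc |= 88<<7 -> completed=1 acc=11268 shift=14
byte[3]=0xAF cont=1 payload=0x2F: acc |= 47<<14 -> completed=1 acc=781316 shift=21
byte[4]=0x70 cont=0 payload=0x70: varint #2 complete (value=235662340); reset -> completed=2 acc=0 shift=0

Answer: 2 0 0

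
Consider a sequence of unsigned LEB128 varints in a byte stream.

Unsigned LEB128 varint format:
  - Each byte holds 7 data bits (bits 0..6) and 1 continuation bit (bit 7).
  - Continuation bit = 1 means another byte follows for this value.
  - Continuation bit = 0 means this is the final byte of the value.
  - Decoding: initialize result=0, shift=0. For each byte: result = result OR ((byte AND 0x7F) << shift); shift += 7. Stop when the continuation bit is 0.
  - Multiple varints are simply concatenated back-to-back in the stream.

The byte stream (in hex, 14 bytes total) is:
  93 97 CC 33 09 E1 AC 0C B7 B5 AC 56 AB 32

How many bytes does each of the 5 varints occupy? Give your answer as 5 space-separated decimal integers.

Answer: 4 1 3 4 2

Derivation:
  byte[0]=0x93 cont=1 payload=0x13=19: acc |= 19<<0 -> acc=19 shift=7
  byte[1]=0x97 cont=1 payload=0x17=23: acc |= 23<<7 -> acc=2963 shift=14
  byte[2]=0xCC cont=1 payload=0x4C=76: acc |= 76<<14 -> acc=1248147 shift=21
  byte[3]=0x33 cont=0 payload=0x33=51: acc |= 51<<21 -> acc=108202899 shift=28 [end]
Varint 1: bytes[0:4] = 93 97 CC 33 -> value 108202899 (4 byte(s))
  byte[4]=0x09 cont=0 payload=0x09=9: acc |= 9<<0 -> acc=9 shift=7 [end]
Varint 2: bytes[4:5] = 09 -> value 9 (1 byte(s))
  byte[5]=0xE1 cont=1 payload=0x61=97: acc |= 97<<0 -> acc=97 shift=7
  byte[6]=0xAC cont=1 payload=0x2C=44: acc |= 44<<7 -> acc=5729 shift=14
  byte[7]=0x0C cont=0 payload=0x0C=12: acc |= 12<<14 -> acc=202337 shift=21 [end]
Varint 3: bytes[5:8] = E1 AC 0C -> value 202337 (3 byte(s))
  byte[8]=0xB7 cont=1 payload=0x37=55: acc |= 55<<0 -> acc=55 shift=7
  byte[9]=0xB5 cont=1 payload=0x35=53: acc |= 53<<7 -> acc=6839 shift=14
  byte[10]=0xAC cont=1 payload=0x2C=44: acc |= 44<<14 -> acc=727735 shift=21
  byte[11]=0x56 cont=0 payload=0x56=86: acc |= 86<<21 -> acc=181082807 shift=28 [end]
Varint 4: bytes[8:12] = B7 B5 AC 56 -> value 181082807 (4 byte(s))
  byte[12]=0xAB cont=1 payload=0x2B=43: acc |= 43<<0 -> acc=43 shift=7
  byte[13]=0x32 cont=0 payload=0x32=50: acc |= 50<<7 -> acc=6443 shift=14 [end]
Varint 5: bytes[12:14] = AB 32 -> value 6443 (2 byte(s))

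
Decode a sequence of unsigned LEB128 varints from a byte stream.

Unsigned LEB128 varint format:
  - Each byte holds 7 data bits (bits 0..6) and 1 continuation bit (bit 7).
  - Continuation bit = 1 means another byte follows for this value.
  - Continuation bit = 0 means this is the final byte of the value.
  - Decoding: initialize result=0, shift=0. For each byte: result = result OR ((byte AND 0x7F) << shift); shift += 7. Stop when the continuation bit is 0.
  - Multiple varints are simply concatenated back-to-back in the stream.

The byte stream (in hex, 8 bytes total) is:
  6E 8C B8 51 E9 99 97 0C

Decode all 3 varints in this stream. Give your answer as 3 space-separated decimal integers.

  byte[0]=0x6E cont=0 payload=0x6E=110: acc |= 110<<0 -> acc=110 shift=7 [end]
Varint 1: bytes[0:1] = 6E -> value 110 (1 byte(s))
  byte[1]=0x8C cont=1 payload=0x0C=12: acc |= 12<<0 -> acc=12 shift=7
  byte[2]=0xB8 cont=1 payload=0x38=56: acc |= 56<<7 -> acc=7180 shift=14
  byte[3]=0x51 cont=0 payload=0x51=81: acc |= 81<<14 -> acc=1334284 shift=21 [end]
Varint 2: bytes[1:4] = 8C B8 51 -> value 1334284 (3 byte(s))
  byte[4]=0xE9 cont=1 payload=0x69=105: acc |= 105<<0 -> acc=105 shift=7
  byte[5]=0x99 cont=1 payload=0x19=25: acc |= 25<<7 -> acc=3305 shift=14
  byte[6]=0x97 cont=1 payload=0x17=23: acc |= 23<<14 -> acc=380137 shift=21
  byte[7]=0x0C cont=0 payload=0x0C=12: acc |= 12<<21 -> acc=25545961 shift=28 [end]
Varint 3: bytes[4:8] = E9 99 97 0C -> value 25545961 (4 byte(s))

Answer: 110 1334284 25545961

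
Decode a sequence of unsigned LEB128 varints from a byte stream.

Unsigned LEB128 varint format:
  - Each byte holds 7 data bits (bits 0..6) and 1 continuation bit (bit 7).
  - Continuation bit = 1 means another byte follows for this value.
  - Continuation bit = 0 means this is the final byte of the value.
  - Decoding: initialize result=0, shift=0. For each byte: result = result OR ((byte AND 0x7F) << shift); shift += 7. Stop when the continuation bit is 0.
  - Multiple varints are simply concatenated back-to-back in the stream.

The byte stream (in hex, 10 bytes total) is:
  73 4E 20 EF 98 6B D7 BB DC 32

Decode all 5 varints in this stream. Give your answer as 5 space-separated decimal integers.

  byte[0]=0x73 cont=0 payload=0x73=115: acc |= 115<<0 -> acc=115 shift=7 [end]
Varint 1: bytes[0:1] = 73 -> value 115 (1 byte(s))
  byte[1]=0x4E cont=0 payload=0x4E=78: acc |= 78<<0 -> acc=78 shift=7 [end]
Varint 2: bytes[1:2] = 4E -> value 78 (1 byte(s))
  byte[2]=0x20 cont=0 payload=0x20=32: acc |= 32<<0 -> acc=32 shift=7 [end]
Varint 3: bytes[2:3] = 20 -> value 32 (1 byte(s))
  byte[3]=0xEF cont=1 payload=0x6F=111: acc |= 111<<0 -> acc=111 shift=7
  byte[4]=0x98 cont=1 payload=0x18=24: acc |= 24<<7 -> acc=3183 shift=14
  byte[5]=0x6B cont=0 payload=0x6B=107: acc |= 107<<14 -> acc=1756271 shift=21 [end]
Varint 4: bytes[3:6] = EF 98 6B -> value 1756271 (3 byte(s))
  byte[6]=0xD7 cont=1 payload=0x57=87: acc |= 87<<0 -> acc=87 shift=7
  byte[7]=0xBB cont=1 payload=0x3B=59: acc |= 59<<7 -> acc=7639 shift=14
  byte[8]=0xDC cont=1 payload=0x5C=92: acc |= 92<<14 -> acc=1514967 shift=21
  byte[9]=0x32 cont=0 payload=0x32=50: acc |= 50<<21 -> acc=106372567 shift=28 [end]
Varint 5: bytes[6:10] = D7 BB DC 32 -> value 106372567 (4 byte(s))

Answer: 115 78 32 1756271 106372567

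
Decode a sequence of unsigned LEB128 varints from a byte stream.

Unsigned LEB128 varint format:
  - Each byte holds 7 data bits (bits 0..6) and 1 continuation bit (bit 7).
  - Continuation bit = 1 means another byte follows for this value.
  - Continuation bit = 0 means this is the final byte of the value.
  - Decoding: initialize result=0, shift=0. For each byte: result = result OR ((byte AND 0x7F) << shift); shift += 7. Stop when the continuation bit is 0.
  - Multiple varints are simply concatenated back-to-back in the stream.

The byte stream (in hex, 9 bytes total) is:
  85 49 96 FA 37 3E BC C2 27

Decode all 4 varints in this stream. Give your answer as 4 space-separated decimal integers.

  byte[0]=0x85 cont=1 payload=0x05=5: acc |= 5<<0 -> acc=5 shift=7
  byte[1]=0x49 cont=0 payload=0x49=73: acc |= 73<<7 -> acc=9349 shift=14 [end]
Varint 1: bytes[0:2] = 85 49 -> value 9349 (2 byte(s))
  byte[2]=0x96 cont=1 payload=0x16=22: acc |= 22<<0 -> acc=22 shift=7
  byte[3]=0xFA cont=1 payload=0x7A=122: acc |= 122<<7 -> acc=15638 shift=14
  byte[4]=0x37 cont=0 payload=0x37=55: acc |= 55<<14 -> acc=916758 shift=21 [end]
Varint 2: bytes[2:5] = 96 FA 37 -> value 916758 (3 byte(s))
  byte[5]=0x3E cont=0 payload=0x3E=62: acc |= 62<<0 -> acc=62 shift=7 [end]
Varint 3: bytes[5:6] = 3E -> value 62 (1 byte(s))
  byte[6]=0xBC cont=1 payload=0x3C=60: acc |= 60<<0 -> acc=60 shift=7
  byte[7]=0xC2 cont=1 payload=0x42=66: acc |= 66<<7 -> acc=8508 shift=14
  byte[8]=0x27 cont=0 payload=0x27=39: acc |= 39<<14 -> acc=647484 shift=21 [end]
Varint 4: bytes[6:9] = BC C2 27 -> value 647484 (3 byte(s))

Answer: 9349 916758 62 647484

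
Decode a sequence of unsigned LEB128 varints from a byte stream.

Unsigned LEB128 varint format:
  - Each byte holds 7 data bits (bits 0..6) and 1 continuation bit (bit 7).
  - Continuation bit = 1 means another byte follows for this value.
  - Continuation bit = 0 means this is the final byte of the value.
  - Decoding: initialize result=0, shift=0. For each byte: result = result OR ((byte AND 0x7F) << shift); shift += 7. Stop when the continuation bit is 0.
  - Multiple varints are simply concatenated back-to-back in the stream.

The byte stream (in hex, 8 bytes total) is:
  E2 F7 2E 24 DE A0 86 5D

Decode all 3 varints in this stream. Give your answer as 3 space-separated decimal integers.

Answer: 768994 36 195137630

Derivation:
  byte[0]=0xE2 cont=1 payload=0x62=98: acc |= 98<<0 -> acc=98 shift=7
  byte[1]=0xF7 cont=1 payload=0x77=119: acc |= 119<<7 -> acc=15330 shift=14
  byte[2]=0x2E cont=0 payload=0x2E=46: acc |= 46<<14 -> acc=768994 shift=21 [end]
Varint 1: bytes[0:3] = E2 F7 2E -> value 768994 (3 byte(s))
  byte[3]=0x24 cont=0 payload=0x24=36: acc |= 36<<0 -> acc=36 shift=7 [end]
Varint 2: bytes[3:4] = 24 -> value 36 (1 byte(s))
  byte[4]=0xDE cont=1 payload=0x5E=94: acc |= 94<<0 -> acc=94 shift=7
  byte[5]=0xA0 cont=1 payload=0x20=32: acc |= 32<<7 -> acc=4190 shift=14
  byte[6]=0x86 cont=1 payload=0x06=6: acc |= 6<<14 -> acc=102494 shift=21
  byte[7]=0x5D cont=0 payload=0x5D=93: acc |= 93<<21 -> acc=195137630 shift=28 [end]
Varint 3: bytes[4:8] = DE A0 86 5D -> value 195137630 (4 byte(s))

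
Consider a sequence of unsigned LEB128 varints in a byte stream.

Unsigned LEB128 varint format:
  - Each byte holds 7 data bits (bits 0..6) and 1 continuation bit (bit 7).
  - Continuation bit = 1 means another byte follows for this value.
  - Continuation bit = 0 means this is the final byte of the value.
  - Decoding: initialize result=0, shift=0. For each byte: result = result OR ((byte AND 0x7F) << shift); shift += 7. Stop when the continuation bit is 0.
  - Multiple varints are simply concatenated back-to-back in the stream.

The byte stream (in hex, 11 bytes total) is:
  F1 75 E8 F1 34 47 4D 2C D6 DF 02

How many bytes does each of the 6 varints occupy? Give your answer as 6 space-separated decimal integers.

Answer: 2 3 1 1 1 3

Derivation:
  byte[0]=0xF1 cont=1 payload=0x71=113: acc |= 113<<0 -> acc=113 shift=7
  byte[1]=0x75 cont=0 payload=0x75=117: acc |= 117<<7 -> acc=15089 shift=14 [end]
Varint 1: bytes[0:2] = F1 75 -> value 15089 (2 byte(s))
  byte[2]=0xE8 cont=1 payload=0x68=104: acc |= 104<<0 -> acc=104 shift=7
  byte[3]=0xF1 cont=1 payload=0x71=113: acc |= 113<<7 -> acc=14568 shift=14
  byte[4]=0x34 cont=0 payload=0x34=52: acc |= 52<<14 -> acc=866536 shift=21 [end]
Varint 2: bytes[2:5] = E8 F1 34 -> value 866536 (3 byte(s))
  byte[5]=0x47 cont=0 payload=0x47=71: acc |= 71<<0 -> acc=71 shift=7 [end]
Varint 3: bytes[5:6] = 47 -> value 71 (1 byte(s))
  byte[6]=0x4D cont=0 payload=0x4D=77: acc |= 77<<0 -> acc=77 shift=7 [end]
Varint 4: bytes[6:7] = 4D -> value 77 (1 byte(s))
  byte[7]=0x2C cont=0 payload=0x2C=44: acc |= 44<<0 -> acc=44 shift=7 [end]
Varint 5: bytes[7:8] = 2C -> value 44 (1 byte(s))
  byte[8]=0xD6 cont=1 payload=0x56=86: acc |= 86<<0 -> acc=86 shift=7
  byte[9]=0xDF cont=1 payload=0x5F=95: acc |= 95<<7 -> acc=12246 shift=14
  byte[10]=0x02 cont=0 payload=0x02=2: acc |= 2<<14 -> acc=45014 shift=21 [end]
Varint 6: bytes[8:11] = D6 DF 02 -> value 45014 (3 byte(s))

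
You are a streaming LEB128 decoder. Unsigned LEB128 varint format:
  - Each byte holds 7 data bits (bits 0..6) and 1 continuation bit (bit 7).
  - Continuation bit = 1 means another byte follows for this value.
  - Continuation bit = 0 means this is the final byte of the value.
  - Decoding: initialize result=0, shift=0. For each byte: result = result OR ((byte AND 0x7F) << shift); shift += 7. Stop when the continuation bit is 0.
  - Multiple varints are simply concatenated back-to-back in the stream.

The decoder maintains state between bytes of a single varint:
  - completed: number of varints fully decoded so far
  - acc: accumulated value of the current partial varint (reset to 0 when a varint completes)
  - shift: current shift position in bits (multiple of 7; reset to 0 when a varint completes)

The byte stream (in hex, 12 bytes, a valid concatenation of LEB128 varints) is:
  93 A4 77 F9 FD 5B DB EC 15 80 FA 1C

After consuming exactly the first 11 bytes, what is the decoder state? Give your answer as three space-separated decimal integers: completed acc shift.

Answer: 3 15616 14

Derivation:
byte[0]=0x93 cont=1 payload=0x13: acc |= 19<<0 -> completed=0 acc=19 shift=7
byte[1]=0xA4 cont=1 payload=0x24: acc |= 36<<7 -> completed=0 acc=4627 shift=14
byte[2]=0x77 cont=0 payload=0x77: varint #1 complete (value=1954323); reset -> completed=1 acc=0 shift=0
byte[3]=0xF9 cont=1 payload=0x79: acc |= 121<<0 -> completed=1 acc=121 shift=7
byte[4]=0xFD cont=1 payload=0x7D: acc |= 125<<7 -> completed=1 acc=16121 shift=14
byte[5]=0x5B cont=0 payload=0x5B: varint #2 complete (value=1507065); reset -> completed=2 acc=0 shift=0
byte[6]=0xDB cont=1 payload=0x5B: acc |= 91<<0 -> completed=2 acc=91 shift=7
byte[7]=0xEC cont=1 payload=0x6C: acc |= 108<<7 -> completed=2 acc=13915 shift=14
byte[8]=0x15 cont=0 payload=0x15: varint #3 complete (value=357979); reset -> completed=3 acc=0 shift=0
byte[9]=0x80 cont=1 payload=0x00: acc |= 0<<0 -> completed=3 acc=0 shift=7
byte[10]=0xFA cont=1 payload=0x7A: acc |= 122<<7 -> completed=3 acc=15616 shift=14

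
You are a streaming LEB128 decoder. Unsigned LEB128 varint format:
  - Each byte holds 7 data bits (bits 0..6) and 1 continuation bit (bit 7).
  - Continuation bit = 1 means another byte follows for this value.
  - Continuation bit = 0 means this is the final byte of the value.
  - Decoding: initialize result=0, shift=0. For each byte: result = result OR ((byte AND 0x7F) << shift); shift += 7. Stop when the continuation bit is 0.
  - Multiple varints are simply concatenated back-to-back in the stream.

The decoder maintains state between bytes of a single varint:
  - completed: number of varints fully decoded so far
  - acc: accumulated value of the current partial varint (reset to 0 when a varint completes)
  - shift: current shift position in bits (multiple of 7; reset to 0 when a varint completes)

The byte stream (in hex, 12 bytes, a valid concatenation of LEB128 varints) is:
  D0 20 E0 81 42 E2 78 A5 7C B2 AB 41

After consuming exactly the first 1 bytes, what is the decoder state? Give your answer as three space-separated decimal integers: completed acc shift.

Answer: 0 80 7

Derivation:
byte[0]=0xD0 cont=1 payload=0x50: acc |= 80<<0 -> completed=0 acc=80 shift=7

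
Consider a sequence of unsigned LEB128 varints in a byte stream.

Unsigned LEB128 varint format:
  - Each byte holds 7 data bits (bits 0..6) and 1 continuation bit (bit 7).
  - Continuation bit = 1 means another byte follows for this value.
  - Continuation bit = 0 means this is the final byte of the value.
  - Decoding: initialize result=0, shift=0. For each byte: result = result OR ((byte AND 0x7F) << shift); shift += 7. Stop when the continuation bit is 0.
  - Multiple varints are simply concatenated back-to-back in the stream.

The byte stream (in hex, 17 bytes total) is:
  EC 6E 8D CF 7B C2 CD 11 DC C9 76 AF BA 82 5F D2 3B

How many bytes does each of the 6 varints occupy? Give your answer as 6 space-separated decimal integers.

Answer: 2 3 3 3 4 2

Derivation:
  byte[0]=0xEC cont=1 payload=0x6C=108: acc |= 108<<0 -> acc=108 shift=7
  byte[1]=0x6E cont=0 payload=0x6E=110: acc |= 110<<7 -> acc=14188 shift=14 [end]
Varint 1: bytes[0:2] = EC 6E -> value 14188 (2 byte(s))
  byte[2]=0x8D cont=1 payload=0x0D=13: acc |= 13<<0 -> acc=13 shift=7
  byte[3]=0xCF cont=1 payload=0x4F=79: acc |= 79<<7 -> acc=10125 shift=14
  byte[4]=0x7B cont=0 payload=0x7B=123: acc |= 123<<14 -> acc=2025357 shift=21 [end]
Varint 2: bytes[2:5] = 8D CF 7B -> value 2025357 (3 byte(s))
  byte[5]=0xC2 cont=1 payload=0x42=66: acc |= 66<<0 -> acc=66 shift=7
  byte[6]=0xCD cont=1 payload=0x4D=77: acc |= 77<<7 -> acc=9922 shift=14
  byte[7]=0x11 cont=0 payload=0x11=17: acc |= 17<<14 -> acc=288450 shift=21 [end]
Varint 3: bytes[5:8] = C2 CD 11 -> value 288450 (3 byte(s))
  byte[8]=0xDC cont=1 payload=0x5C=92: acc |= 92<<0 -> acc=92 shift=7
  byte[9]=0xC9 cont=1 payload=0x49=73: acc |= 73<<7 -> acc=9436 shift=14
  byte[10]=0x76 cont=0 payload=0x76=118: acc |= 118<<14 -> acc=1942748 shift=21 [end]
Varint 4: bytes[8:11] = DC C9 76 -> value 1942748 (3 byte(s))
  byte[11]=0xAF cont=1 payload=0x2F=47: acc |= 47<<0 -> acc=47 shift=7
  byte[12]=0xBA cont=1 payload=0x3A=58: acc |= 58<<7 -> acc=7471 shift=14
  byte[13]=0x82 cont=1 payload=0x02=2: acc |= 2<<14 -> acc=40239 shift=21
  byte[14]=0x5F cont=0 payload=0x5F=95: acc |= 95<<21 -> acc=199269679 shift=28 [end]
Varint 5: bytes[11:15] = AF BA 82 5F -> value 199269679 (4 byte(s))
  byte[15]=0xD2 cont=1 payload=0x52=82: acc |= 82<<0 -> acc=82 shift=7
  byte[16]=0x3B cont=0 payload=0x3B=59: acc |= 59<<7 -> acc=7634 shift=14 [end]
Varint 6: bytes[15:17] = D2 3B -> value 7634 (2 byte(s))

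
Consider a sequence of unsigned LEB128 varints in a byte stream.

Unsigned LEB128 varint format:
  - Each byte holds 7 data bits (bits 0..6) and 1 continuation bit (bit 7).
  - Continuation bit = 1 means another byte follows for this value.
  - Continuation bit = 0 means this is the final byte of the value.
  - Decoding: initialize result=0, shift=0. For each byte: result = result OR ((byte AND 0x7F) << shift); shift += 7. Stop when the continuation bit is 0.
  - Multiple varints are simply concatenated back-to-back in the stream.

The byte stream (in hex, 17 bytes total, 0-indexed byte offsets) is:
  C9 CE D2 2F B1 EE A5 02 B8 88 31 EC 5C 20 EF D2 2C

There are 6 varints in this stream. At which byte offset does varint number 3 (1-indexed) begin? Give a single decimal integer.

Answer: 8

Derivation:
  byte[0]=0xC9 cont=1 payload=0x49=73: acc |= 73<<0 -> acc=73 shift=7
  byte[1]=0xCE cont=1 payload=0x4E=78: acc |= 78<<7 -> acc=10057 shift=14
  byte[2]=0xD2 cont=1 payload=0x52=82: acc |= 82<<14 -> acc=1353545 shift=21
  byte[3]=0x2F cont=0 payload=0x2F=47: acc |= 47<<21 -> acc=99919689 shift=28 [end]
Varint 1: bytes[0:4] = C9 CE D2 2F -> value 99919689 (4 byte(s))
  byte[4]=0xB1 cont=1 payload=0x31=49: acc |= 49<<0 -> acc=49 shift=7
  byte[5]=0xEE cont=1 payload=0x6E=110: acc |= 110<<7 -> acc=14129 shift=14
  byte[6]=0xA5 cont=1 payload=0x25=37: acc |= 37<<14 -> acc=620337 shift=21
  byte[7]=0x02 cont=0 payload=0x02=2: acc |= 2<<21 -> acc=4814641 shift=28 [end]
Varint 2: bytes[4:8] = B1 EE A5 02 -> value 4814641 (4 byte(s))
  byte[8]=0xB8 cont=1 payload=0x38=56: acc |= 56<<0 -> acc=56 shift=7
  byte[9]=0x88 cont=1 payload=0x08=8: acc |= 8<<7 -> acc=1080 shift=14
  byte[10]=0x31 cont=0 payload=0x31=49: acc |= 49<<14 -> acc=803896 shift=21 [end]
Varint 3: bytes[8:11] = B8 88 31 -> value 803896 (3 byte(s))
  byte[11]=0xEC cont=1 payload=0x6C=108: acc |= 108<<0 -> acc=108 shift=7
  byte[12]=0x5C cont=0 payload=0x5C=92: acc |= 92<<7 -> acc=11884 shift=14 [end]
Varint 4: bytes[11:13] = EC 5C -> value 11884 (2 byte(s))
  byte[13]=0x20 cont=0 payload=0x20=32: acc |= 32<<0 -> acc=32 shift=7 [end]
Varint 5: bytes[13:14] = 20 -> value 32 (1 byte(s))
  byte[14]=0xEF cont=1 payload=0x6F=111: acc |= 111<<0 -> acc=111 shift=7
  byte[15]=0xD2 cont=1 payload=0x52=82: acc |= 82<<7 -> acc=10607 shift=14
  byte[16]=0x2C cont=0 payload=0x2C=44: acc |= 44<<14 -> acc=731503 shift=21 [end]
Varint 6: bytes[14:17] = EF D2 2C -> value 731503 (3 byte(s))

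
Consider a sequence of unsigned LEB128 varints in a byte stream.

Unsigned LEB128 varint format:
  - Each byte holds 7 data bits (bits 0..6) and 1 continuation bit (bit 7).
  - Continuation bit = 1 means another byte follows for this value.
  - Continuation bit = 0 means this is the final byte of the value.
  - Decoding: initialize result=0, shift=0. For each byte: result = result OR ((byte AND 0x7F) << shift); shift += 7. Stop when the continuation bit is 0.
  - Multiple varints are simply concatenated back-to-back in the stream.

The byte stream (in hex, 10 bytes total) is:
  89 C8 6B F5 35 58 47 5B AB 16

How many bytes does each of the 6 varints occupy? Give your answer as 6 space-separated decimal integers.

Answer: 3 2 1 1 1 2

Derivation:
  byte[0]=0x89 cont=1 payload=0x09=9: acc |= 9<<0 -> acc=9 shift=7
  byte[1]=0xC8 cont=1 payload=0x48=72: acc |= 72<<7 -> acc=9225 shift=14
  byte[2]=0x6B cont=0 payload=0x6B=107: acc |= 107<<14 -> acc=1762313 shift=21 [end]
Varint 1: bytes[0:3] = 89 C8 6B -> value 1762313 (3 byte(s))
  byte[3]=0xF5 cont=1 payload=0x75=117: acc |= 117<<0 -> acc=117 shift=7
  byte[4]=0x35 cont=0 payload=0x35=53: acc |= 53<<7 -> acc=6901 shift=14 [end]
Varint 2: bytes[3:5] = F5 35 -> value 6901 (2 byte(s))
  byte[5]=0x58 cont=0 payload=0x58=88: acc |= 88<<0 -> acc=88 shift=7 [end]
Varint 3: bytes[5:6] = 58 -> value 88 (1 byte(s))
  byte[6]=0x47 cont=0 payload=0x47=71: acc |= 71<<0 -> acc=71 shift=7 [end]
Varint 4: bytes[6:7] = 47 -> value 71 (1 byte(s))
  byte[7]=0x5B cont=0 payload=0x5B=91: acc |= 91<<0 -> acc=91 shift=7 [end]
Varint 5: bytes[7:8] = 5B -> value 91 (1 byte(s))
  byte[8]=0xAB cont=1 payload=0x2B=43: acc |= 43<<0 -> acc=43 shift=7
  byte[9]=0x16 cont=0 payload=0x16=22: acc |= 22<<7 -> acc=2859 shift=14 [end]
Varint 6: bytes[8:10] = AB 16 -> value 2859 (2 byte(s))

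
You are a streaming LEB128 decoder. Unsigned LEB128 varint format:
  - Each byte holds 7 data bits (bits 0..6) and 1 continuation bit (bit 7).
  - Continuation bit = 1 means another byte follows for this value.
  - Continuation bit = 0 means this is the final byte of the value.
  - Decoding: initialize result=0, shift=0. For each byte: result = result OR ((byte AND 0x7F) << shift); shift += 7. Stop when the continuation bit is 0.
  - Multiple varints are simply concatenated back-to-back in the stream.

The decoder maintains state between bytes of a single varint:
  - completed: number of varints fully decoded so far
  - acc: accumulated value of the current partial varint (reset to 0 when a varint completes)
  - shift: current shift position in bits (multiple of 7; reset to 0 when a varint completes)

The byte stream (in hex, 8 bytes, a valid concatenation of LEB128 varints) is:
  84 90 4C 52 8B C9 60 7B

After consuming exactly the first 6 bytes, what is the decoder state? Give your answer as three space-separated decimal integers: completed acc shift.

byte[0]=0x84 cont=1 payload=0x04: acc |= 4<<0 -> completed=0 acc=4 shift=7
byte[1]=0x90 cont=1 payload=0x10: acc |= 16<<7 -> completed=0 acc=2052 shift=14
byte[2]=0x4C cont=0 payload=0x4C: varint #1 complete (value=1247236); reset -> completed=1 acc=0 shift=0
byte[3]=0x52 cont=0 payload=0x52: varint #2 complete (value=82); reset -> completed=2 acc=0 shift=0
byte[4]=0x8B cont=1 payload=0x0B: acc |= 11<<0 -> completed=2 acc=11 shift=7
byte[5]=0xC9 cont=1 payload=0x49: acc |= 73<<7 -> completed=2 acc=9355 shift=14

Answer: 2 9355 14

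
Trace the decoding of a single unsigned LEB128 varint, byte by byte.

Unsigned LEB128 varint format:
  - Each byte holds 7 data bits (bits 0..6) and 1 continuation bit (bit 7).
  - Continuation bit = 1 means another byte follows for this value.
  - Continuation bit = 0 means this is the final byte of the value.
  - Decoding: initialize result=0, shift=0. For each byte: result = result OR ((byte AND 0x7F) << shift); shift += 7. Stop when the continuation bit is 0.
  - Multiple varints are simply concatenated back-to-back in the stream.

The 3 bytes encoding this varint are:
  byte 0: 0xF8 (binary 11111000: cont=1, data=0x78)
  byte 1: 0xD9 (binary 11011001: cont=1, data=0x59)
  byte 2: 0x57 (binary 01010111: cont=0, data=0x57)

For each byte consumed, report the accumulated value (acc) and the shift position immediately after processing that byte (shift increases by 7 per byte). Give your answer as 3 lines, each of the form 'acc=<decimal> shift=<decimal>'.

Answer: acc=120 shift=7
acc=11512 shift=14
acc=1436920 shift=21

Derivation:
byte 0=0xF8: payload=0x78=120, contrib = 120<<0 = 120; acc -> 120, shift -> 7
byte 1=0xD9: payload=0x59=89, contrib = 89<<7 = 11392; acc -> 11512, shift -> 14
byte 2=0x57: payload=0x57=87, contrib = 87<<14 = 1425408; acc -> 1436920, shift -> 21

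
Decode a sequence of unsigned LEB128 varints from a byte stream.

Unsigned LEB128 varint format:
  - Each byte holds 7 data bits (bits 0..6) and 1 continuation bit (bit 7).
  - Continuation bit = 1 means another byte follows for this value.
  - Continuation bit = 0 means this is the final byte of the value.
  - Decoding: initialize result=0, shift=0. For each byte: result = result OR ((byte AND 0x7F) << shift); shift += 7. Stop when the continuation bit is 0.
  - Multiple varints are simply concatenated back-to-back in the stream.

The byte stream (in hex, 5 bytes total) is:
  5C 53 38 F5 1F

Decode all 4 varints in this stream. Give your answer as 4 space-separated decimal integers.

  byte[0]=0x5C cont=0 payload=0x5C=92: acc |= 92<<0 -> acc=92 shift=7 [end]
Varint 1: bytes[0:1] = 5C -> value 92 (1 byte(s))
  byte[1]=0x53 cont=0 payload=0x53=83: acc |= 83<<0 -> acc=83 shift=7 [end]
Varint 2: bytes[1:2] = 53 -> value 83 (1 byte(s))
  byte[2]=0x38 cont=0 payload=0x38=56: acc |= 56<<0 -> acc=56 shift=7 [end]
Varint 3: bytes[2:3] = 38 -> value 56 (1 byte(s))
  byte[3]=0xF5 cont=1 payload=0x75=117: acc |= 117<<0 -> acc=117 shift=7
  byte[4]=0x1F cont=0 payload=0x1F=31: acc |= 31<<7 -> acc=4085 shift=14 [end]
Varint 4: bytes[3:5] = F5 1F -> value 4085 (2 byte(s))

Answer: 92 83 56 4085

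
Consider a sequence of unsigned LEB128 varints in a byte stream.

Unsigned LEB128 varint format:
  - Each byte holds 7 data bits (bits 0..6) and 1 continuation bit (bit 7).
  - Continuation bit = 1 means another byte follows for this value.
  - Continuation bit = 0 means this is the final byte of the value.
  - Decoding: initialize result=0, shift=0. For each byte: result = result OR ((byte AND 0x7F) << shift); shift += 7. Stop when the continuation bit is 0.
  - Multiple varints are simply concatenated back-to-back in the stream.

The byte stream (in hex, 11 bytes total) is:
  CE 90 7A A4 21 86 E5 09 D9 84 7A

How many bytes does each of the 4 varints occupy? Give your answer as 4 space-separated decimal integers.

Answer: 3 2 3 3

Derivation:
  byte[0]=0xCE cont=1 payload=0x4E=78: acc |= 78<<0 -> acc=78 shift=7
  byte[1]=0x90 cont=1 payload=0x10=16: acc |= 16<<7 -> acc=2126 shift=14
  byte[2]=0x7A cont=0 payload=0x7A=122: acc |= 122<<14 -> acc=2000974 shift=21 [end]
Varint 1: bytes[0:3] = CE 90 7A -> value 2000974 (3 byte(s))
  byte[3]=0xA4 cont=1 payload=0x24=36: acc |= 36<<0 -> acc=36 shift=7
  byte[4]=0x21 cont=0 payload=0x21=33: acc |= 33<<7 -> acc=4260 shift=14 [end]
Varint 2: bytes[3:5] = A4 21 -> value 4260 (2 byte(s))
  byte[5]=0x86 cont=1 payload=0x06=6: acc |= 6<<0 -> acc=6 shift=7
  byte[6]=0xE5 cont=1 payload=0x65=101: acc |= 101<<7 -> acc=12934 shift=14
  byte[7]=0x09 cont=0 payload=0x09=9: acc |= 9<<14 -> acc=160390 shift=21 [end]
Varint 3: bytes[5:8] = 86 E5 09 -> value 160390 (3 byte(s))
  byte[8]=0xD9 cont=1 payload=0x59=89: acc |= 89<<0 -> acc=89 shift=7
  byte[9]=0x84 cont=1 payload=0x04=4: acc |= 4<<7 -> acc=601 shift=14
  byte[10]=0x7A cont=0 payload=0x7A=122: acc |= 122<<14 -> acc=1999449 shift=21 [end]
Varint 4: bytes[8:11] = D9 84 7A -> value 1999449 (3 byte(s))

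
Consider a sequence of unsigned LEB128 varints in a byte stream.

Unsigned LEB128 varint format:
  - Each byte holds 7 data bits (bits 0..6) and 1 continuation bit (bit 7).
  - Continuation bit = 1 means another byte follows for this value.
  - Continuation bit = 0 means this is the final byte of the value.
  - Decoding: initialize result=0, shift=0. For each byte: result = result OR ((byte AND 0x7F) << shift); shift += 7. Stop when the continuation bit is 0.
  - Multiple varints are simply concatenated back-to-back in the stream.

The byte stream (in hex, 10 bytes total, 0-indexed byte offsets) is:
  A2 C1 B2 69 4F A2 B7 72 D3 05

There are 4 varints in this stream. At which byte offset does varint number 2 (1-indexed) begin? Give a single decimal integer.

Answer: 4

Derivation:
  byte[0]=0xA2 cont=1 payload=0x22=34: acc |= 34<<0 -> acc=34 shift=7
  byte[1]=0xC1 cont=1 payload=0x41=65: acc |= 65<<7 -> acc=8354 shift=14
  byte[2]=0xB2 cont=1 payload=0x32=50: acc |= 50<<14 -> acc=827554 shift=21
  byte[3]=0x69 cont=0 payload=0x69=105: acc |= 105<<21 -> acc=221028514 shift=28 [end]
Varint 1: bytes[0:4] = A2 C1 B2 69 -> value 221028514 (4 byte(s))
  byte[4]=0x4F cont=0 payload=0x4F=79: acc |= 79<<0 -> acc=79 shift=7 [end]
Varint 2: bytes[4:5] = 4F -> value 79 (1 byte(s))
  byte[5]=0xA2 cont=1 payload=0x22=34: acc |= 34<<0 -> acc=34 shift=7
  byte[6]=0xB7 cont=1 payload=0x37=55: acc |= 55<<7 -> acc=7074 shift=14
  byte[7]=0x72 cont=0 payload=0x72=114: acc |= 114<<14 -> acc=1874850 shift=21 [end]
Varint 3: bytes[5:8] = A2 B7 72 -> value 1874850 (3 byte(s))
  byte[8]=0xD3 cont=1 payload=0x53=83: acc |= 83<<0 -> acc=83 shift=7
  byte[9]=0x05 cont=0 payload=0x05=5: acc |= 5<<7 -> acc=723 shift=14 [end]
Varint 4: bytes[8:10] = D3 05 -> value 723 (2 byte(s))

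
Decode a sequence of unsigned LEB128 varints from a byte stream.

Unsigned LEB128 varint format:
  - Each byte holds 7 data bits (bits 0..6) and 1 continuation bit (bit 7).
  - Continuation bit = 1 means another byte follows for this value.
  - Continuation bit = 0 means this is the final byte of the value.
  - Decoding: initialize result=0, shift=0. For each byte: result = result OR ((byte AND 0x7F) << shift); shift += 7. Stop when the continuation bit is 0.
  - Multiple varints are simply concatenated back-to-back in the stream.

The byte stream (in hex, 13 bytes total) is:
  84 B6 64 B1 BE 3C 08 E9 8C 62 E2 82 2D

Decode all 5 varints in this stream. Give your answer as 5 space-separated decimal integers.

  byte[0]=0x84 cont=1 payload=0x04=4: acc |= 4<<0 -> acc=4 shift=7
  byte[1]=0xB6 cont=1 payload=0x36=54: acc |= 54<<7 -> acc=6916 shift=14
  byte[2]=0x64 cont=0 payload=0x64=100: acc |= 100<<14 -> acc=1645316 shift=21 [end]
Varint 1: bytes[0:3] = 84 B6 64 -> value 1645316 (3 byte(s))
  byte[3]=0xB1 cont=1 payload=0x31=49: acc |= 49<<0 -> acc=49 shift=7
  byte[4]=0xBE cont=1 payload=0x3E=62: acc |= 62<<7 -> acc=7985 shift=14
  byte[5]=0x3C cont=0 payload=0x3C=60: acc |= 60<<14 -> acc=991025 shift=21 [end]
Varint 2: bytes[3:6] = B1 BE 3C -> value 991025 (3 byte(s))
  byte[6]=0x08 cont=0 payload=0x08=8: acc |= 8<<0 -> acc=8 shift=7 [end]
Varint 3: bytes[6:7] = 08 -> value 8 (1 byte(s))
  byte[7]=0xE9 cont=1 payload=0x69=105: acc |= 105<<0 -> acc=105 shift=7
  byte[8]=0x8C cont=1 payload=0x0C=12: acc |= 12<<7 -> acc=1641 shift=14
  byte[9]=0x62 cont=0 payload=0x62=98: acc |= 98<<14 -> acc=1607273 shift=21 [end]
Varint 4: bytes[7:10] = E9 8C 62 -> value 1607273 (3 byte(s))
  byte[10]=0xE2 cont=1 payload=0x62=98: acc |= 98<<0 -> acc=98 shift=7
  byte[11]=0x82 cont=1 payload=0x02=2: acc |= 2<<7 -> acc=354 shift=14
  byte[12]=0x2D cont=0 payload=0x2D=45: acc |= 45<<14 -> acc=737634 shift=21 [end]
Varint 5: bytes[10:13] = E2 82 2D -> value 737634 (3 byte(s))

Answer: 1645316 991025 8 1607273 737634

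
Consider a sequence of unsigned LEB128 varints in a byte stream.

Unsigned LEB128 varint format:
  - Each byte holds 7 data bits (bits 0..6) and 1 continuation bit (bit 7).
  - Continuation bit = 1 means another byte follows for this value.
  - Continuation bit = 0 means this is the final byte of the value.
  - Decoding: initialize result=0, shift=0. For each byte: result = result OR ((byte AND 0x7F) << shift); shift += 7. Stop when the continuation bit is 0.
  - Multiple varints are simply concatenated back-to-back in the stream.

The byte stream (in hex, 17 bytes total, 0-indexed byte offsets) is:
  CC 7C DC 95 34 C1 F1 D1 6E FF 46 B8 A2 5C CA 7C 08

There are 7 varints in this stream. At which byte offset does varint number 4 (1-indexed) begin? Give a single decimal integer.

Answer: 9

Derivation:
  byte[0]=0xCC cont=1 payload=0x4C=76: acc |= 76<<0 -> acc=76 shift=7
  byte[1]=0x7C cont=0 payload=0x7C=124: acc |= 124<<7 -> acc=15948 shift=14 [end]
Varint 1: bytes[0:2] = CC 7C -> value 15948 (2 byte(s))
  byte[2]=0xDC cont=1 payload=0x5C=92: acc |= 92<<0 -> acc=92 shift=7
  byte[3]=0x95 cont=1 payload=0x15=21: acc |= 21<<7 -> acc=2780 shift=14
  byte[4]=0x34 cont=0 payload=0x34=52: acc |= 52<<14 -> acc=854748 shift=21 [end]
Varint 2: bytes[2:5] = DC 95 34 -> value 854748 (3 byte(s))
  byte[5]=0xC1 cont=1 payload=0x41=65: acc |= 65<<0 -> acc=65 shift=7
  byte[6]=0xF1 cont=1 payload=0x71=113: acc |= 113<<7 -> acc=14529 shift=14
  byte[7]=0xD1 cont=1 payload=0x51=81: acc |= 81<<14 -> acc=1341633 shift=21
  byte[8]=0x6E cont=0 payload=0x6E=110: acc |= 110<<21 -> acc=232028353 shift=28 [end]
Varint 3: bytes[5:9] = C1 F1 D1 6E -> value 232028353 (4 byte(s))
  byte[9]=0xFF cont=1 payload=0x7F=127: acc |= 127<<0 -> acc=127 shift=7
  byte[10]=0x46 cont=0 payload=0x46=70: acc |= 70<<7 -> acc=9087 shift=14 [end]
Varint 4: bytes[9:11] = FF 46 -> value 9087 (2 byte(s))
  byte[11]=0xB8 cont=1 payload=0x38=56: acc |= 56<<0 -> acc=56 shift=7
  byte[12]=0xA2 cont=1 payload=0x22=34: acc |= 34<<7 -> acc=4408 shift=14
  byte[13]=0x5C cont=0 payload=0x5C=92: acc |= 92<<14 -> acc=1511736 shift=21 [end]
Varint 5: bytes[11:14] = B8 A2 5C -> value 1511736 (3 byte(s))
  byte[14]=0xCA cont=1 payload=0x4A=74: acc |= 74<<0 -> acc=74 shift=7
  byte[15]=0x7C cont=0 payload=0x7C=124: acc |= 124<<7 -> acc=15946 shift=14 [end]
Varint 6: bytes[14:16] = CA 7C -> value 15946 (2 byte(s))
  byte[16]=0x08 cont=0 payload=0x08=8: acc |= 8<<0 -> acc=8 shift=7 [end]
Varint 7: bytes[16:17] = 08 -> value 8 (1 byte(s))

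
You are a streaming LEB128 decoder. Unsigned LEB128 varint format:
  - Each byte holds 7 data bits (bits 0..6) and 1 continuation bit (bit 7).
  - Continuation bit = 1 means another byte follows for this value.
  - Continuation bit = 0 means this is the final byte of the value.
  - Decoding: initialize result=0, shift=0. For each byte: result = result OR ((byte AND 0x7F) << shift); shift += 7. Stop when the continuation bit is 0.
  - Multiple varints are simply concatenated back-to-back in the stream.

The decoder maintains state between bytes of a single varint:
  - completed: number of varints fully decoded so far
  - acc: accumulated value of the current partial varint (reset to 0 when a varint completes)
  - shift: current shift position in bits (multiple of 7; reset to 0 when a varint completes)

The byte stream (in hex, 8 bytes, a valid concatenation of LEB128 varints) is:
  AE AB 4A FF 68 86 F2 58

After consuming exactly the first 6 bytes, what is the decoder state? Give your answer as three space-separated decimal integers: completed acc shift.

byte[0]=0xAE cont=1 payload=0x2E: acc |= 46<<0 -> completed=0 acc=46 shift=7
byte[1]=0xAB cont=1 payload=0x2B: acc |= 43<<7 -> completed=0 acc=5550 shift=14
byte[2]=0x4A cont=0 payload=0x4A: varint #1 complete (value=1217966); reset -> completed=1 acc=0 shift=0
byte[3]=0xFF cont=1 payload=0x7F: acc |= 127<<0 -> completed=1 acc=127 shift=7
byte[4]=0x68 cont=0 payload=0x68: varint #2 complete (value=13439); reset -> completed=2 acc=0 shift=0
byte[5]=0x86 cont=1 payload=0x06: acc |= 6<<0 -> completed=2 acc=6 shift=7

Answer: 2 6 7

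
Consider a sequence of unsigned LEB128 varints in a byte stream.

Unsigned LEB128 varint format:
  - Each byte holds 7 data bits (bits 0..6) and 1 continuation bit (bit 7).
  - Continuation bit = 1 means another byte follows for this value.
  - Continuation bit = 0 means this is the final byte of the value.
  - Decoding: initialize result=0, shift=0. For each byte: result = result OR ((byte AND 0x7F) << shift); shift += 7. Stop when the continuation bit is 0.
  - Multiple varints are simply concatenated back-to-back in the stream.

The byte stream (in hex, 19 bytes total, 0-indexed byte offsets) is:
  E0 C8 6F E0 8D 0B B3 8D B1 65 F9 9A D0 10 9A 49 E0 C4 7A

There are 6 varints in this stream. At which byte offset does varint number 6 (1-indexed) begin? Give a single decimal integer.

Answer: 16

Derivation:
  byte[0]=0xE0 cont=1 payload=0x60=96: acc |= 96<<0 -> acc=96 shift=7
  byte[1]=0xC8 cont=1 payload=0x48=72: acc |= 72<<7 -> acc=9312 shift=14
  byte[2]=0x6F cont=0 payload=0x6F=111: acc |= 111<<14 -> acc=1827936 shift=21 [end]
Varint 1: bytes[0:3] = E0 C8 6F -> value 1827936 (3 byte(s))
  byte[3]=0xE0 cont=1 payload=0x60=96: acc |= 96<<0 -> acc=96 shift=7
  byte[4]=0x8D cont=1 payload=0x0D=13: acc |= 13<<7 -> acc=1760 shift=14
  byte[5]=0x0B cont=0 payload=0x0B=11: acc |= 11<<14 -> acc=181984 shift=21 [end]
Varint 2: bytes[3:6] = E0 8D 0B -> value 181984 (3 byte(s))
  byte[6]=0xB3 cont=1 payload=0x33=51: acc |= 51<<0 -> acc=51 shift=7
  byte[7]=0x8D cont=1 payload=0x0D=13: acc |= 13<<7 -> acc=1715 shift=14
  byte[8]=0xB1 cont=1 payload=0x31=49: acc |= 49<<14 -> acc=804531 shift=21
  byte[9]=0x65 cont=0 payload=0x65=101: acc |= 101<<21 -> acc=212616883 shift=28 [end]
Varint 3: bytes[6:10] = B3 8D B1 65 -> value 212616883 (4 byte(s))
  byte[10]=0xF9 cont=1 payload=0x79=121: acc |= 121<<0 -> acc=121 shift=7
  byte[11]=0x9A cont=1 payload=0x1A=26: acc |= 26<<7 -> acc=3449 shift=14
  byte[12]=0xD0 cont=1 payload=0x50=80: acc |= 80<<14 -> acc=1314169 shift=21
  byte[13]=0x10 cont=0 payload=0x10=16: acc |= 16<<21 -> acc=34868601 shift=28 [end]
Varint 4: bytes[10:14] = F9 9A D0 10 -> value 34868601 (4 byte(s))
  byte[14]=0x9A cont=1 payload=0x1A=26: acc |= 26<<0 -> acc=26 shift=7
  byte[15]=0x49 cont=0 payload=0x49=73: acc |= 73<<7 -> acc=9370 shift=14 [end]
Varint 5: bytes[14:16] = 9A 49 -> value 9370 (2 byte(s))
  byte[16]=0xE0 cont=1 payload=0x60=96: acc |= 96<<0 -> acc=96 shift=7
  byte[17]=0xC4 cont=1 payload=0x44=68: acc |= 68<<7 -> acc=8800 shift=14
  byte[18]=0x7A cont=0 payload=0x7A=122: acc |= 122<<14 -> acc=2007648 shift=21 [end]
Varint 6: bytes[16:19] = E0 C4 7A -> value 2007648 (3 byte(s))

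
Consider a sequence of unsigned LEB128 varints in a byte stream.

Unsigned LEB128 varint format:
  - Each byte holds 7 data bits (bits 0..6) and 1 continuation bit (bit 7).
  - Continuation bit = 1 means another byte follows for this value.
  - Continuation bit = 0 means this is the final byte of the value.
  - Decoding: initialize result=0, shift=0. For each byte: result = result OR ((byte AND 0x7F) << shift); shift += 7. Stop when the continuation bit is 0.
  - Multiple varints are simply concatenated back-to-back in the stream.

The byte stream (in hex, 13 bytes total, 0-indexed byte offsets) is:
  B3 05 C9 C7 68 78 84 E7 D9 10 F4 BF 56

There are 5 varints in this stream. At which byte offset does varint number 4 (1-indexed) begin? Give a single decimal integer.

  byte[0]=0xB3 cont=1 payload=0x33=51: acc |= 51<<0 -> acc=51 shift=7
  byte[1]=0x05 cont=0 payload=0x05=5: acc |= 5<<7 -> acc=691 shift=14 [end]
Varint 1: bytes[0:2] = B3 05 -> value 691 (2 byte(s))
  byte[2]=0xC9 cont=1 payload=0x49=73: acc |= 73<<0 -> acc=73 shift=7
  byte[3]=0xC7 cont=1 payload=0x47=71: acc |= 71<<7 -> acc=9161 shift=14
  byte[4]=0x68 cont=0 payload=0x68=104: acc |= 104<<14 -> acc=1713097 shift=21 [end]
Varint 2: bytes[2:5] = C9 C7 68 -> value 1713097 (3 byte(s))
  byte[5]=0x78 cont=0 payload=0x78=120: acc |= 120<<0 -> acc=120 shift=7 [end]
Varint 3: bytes[5:6] = 78 -> value 120 (1 byte(s))
  byte[6]=0x84 cont=1 payload=0x04=4: acc |= 4<<0 -> acc=4 shift=7
  byte[7]=0xE7 cont=1 payload=0x67=103: acc |= 103<<7 -> acc=13188 shift=14
  byte[8]=0xD9 cont=1 payload=0x59=89: acc |= 89<<14 -> acc=1471364 shift=21
  byte[9]=0x10 cont=0 payload=0x10=16: acc |= 16<<21 -> acc=35025796 shift=28 [end]
Varint 4: bytes[6:10] = 84 E7 D9 10 -> value 35025796 (4 byte(s))
  byte[10]=0xF4 cont=1 payload=0x74=116: acc |= 116<<0 -> acc=116 shift=7
  byte[11]=0xBF cont=1 payload=0x3F=63: acc |= 63<<7 -> acc=8180 shift=14
  byte[12]=0x56 cont=0 payload=0x56=86: acc |= 86<<14 -> acc=1417204 shift=21 [end]
Varint 5: bytes[10:13] = F4 BF 56 -> value 1417204 (3 byte(s))

Answer: 6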